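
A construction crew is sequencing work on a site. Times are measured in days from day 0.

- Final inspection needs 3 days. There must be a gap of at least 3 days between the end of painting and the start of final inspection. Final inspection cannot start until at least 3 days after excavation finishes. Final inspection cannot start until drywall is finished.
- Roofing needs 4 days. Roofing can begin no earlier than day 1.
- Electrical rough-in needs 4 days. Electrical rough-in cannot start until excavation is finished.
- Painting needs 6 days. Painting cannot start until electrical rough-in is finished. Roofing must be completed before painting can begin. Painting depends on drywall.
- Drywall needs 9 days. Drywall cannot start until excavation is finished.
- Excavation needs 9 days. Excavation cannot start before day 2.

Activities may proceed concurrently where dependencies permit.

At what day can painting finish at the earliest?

26

After its own release at day 1, roofing can start at day 1 and finishes at day 5.
After its own release at day 2, excavation can start at day 2 and finishes at day 11.
Drywall cannot begin until excavation (finishes day 11). It runs from day 11 to 11 + 9 = day 20.
Electrical rough-in waits on excavation (finishes day 11), so it starts at day 11 and finishes at 11 + 4 = day 15.
For painting: electrical rough-in (finishes day 15); roofing (finishes day 5); drywall (finishes day 20). Taking the maximum gives a start of day 20, and it finishes at 20 + 6 = day 26.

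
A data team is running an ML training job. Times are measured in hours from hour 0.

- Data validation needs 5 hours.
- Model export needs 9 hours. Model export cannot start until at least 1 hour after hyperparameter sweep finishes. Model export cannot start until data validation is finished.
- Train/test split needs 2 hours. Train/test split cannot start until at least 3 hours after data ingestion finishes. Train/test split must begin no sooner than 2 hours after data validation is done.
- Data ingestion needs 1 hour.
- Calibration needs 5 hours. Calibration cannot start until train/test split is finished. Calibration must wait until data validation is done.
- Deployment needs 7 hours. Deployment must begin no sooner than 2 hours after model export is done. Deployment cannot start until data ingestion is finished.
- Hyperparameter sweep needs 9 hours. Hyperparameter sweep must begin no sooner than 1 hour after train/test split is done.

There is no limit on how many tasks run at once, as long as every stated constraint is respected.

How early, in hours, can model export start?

20

Data validation has no prerequisites, so it starts at hour 0 and finishes at hour 5.
Data ingestion has no prerequisites, so it starts at hour 0 and finishes at hour 1.
Train/test split cannot start until data ingestion (finishes hour 1, plus 3-hour gap → hour 4); data validation (finishes hour 5, plus 2-hour gap → hour 7). The controlling bound is hour 7, so train/test split finishes at 7 + 2 = hour 9.
Hyperparameter sweep waits on train/test split (finishes hour 9, plus 1-hour gap → hour 10), so it starts at hour 10 and finishes at 10 + 9 = hour 19.
Model export waits on hyperparameter sweep (finishes hour 19, plus 1-hour gap → hour 20); data validation (finishes hour 5). The latest of these is hour 20, which is the earliest model export can start.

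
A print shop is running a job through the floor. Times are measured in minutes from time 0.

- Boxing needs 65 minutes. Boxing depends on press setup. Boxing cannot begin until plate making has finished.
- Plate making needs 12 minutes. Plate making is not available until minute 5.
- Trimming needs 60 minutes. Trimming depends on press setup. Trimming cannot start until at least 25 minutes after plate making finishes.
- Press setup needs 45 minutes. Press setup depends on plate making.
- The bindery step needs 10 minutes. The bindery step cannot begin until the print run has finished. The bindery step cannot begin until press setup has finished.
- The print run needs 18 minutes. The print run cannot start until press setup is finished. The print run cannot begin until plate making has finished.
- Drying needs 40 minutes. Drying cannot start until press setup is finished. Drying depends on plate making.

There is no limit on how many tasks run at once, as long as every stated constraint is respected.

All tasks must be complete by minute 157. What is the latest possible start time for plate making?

The bindery step must finish by minute 157; it takes 10 minutes, so it must start by 157 − 10 = minute 147.
The print run has to be done before the bindery step (must start by minute 147). That means finishing by minute 147, i.e. starting by 147 − 18 = minute 129.
Nothing follows drying; the deadline of minute 157 is its only limit. It must start by 157 − 40 = minute 117.
To finish by minute 157, trimming (duration 60) must start no later than minute 97.
Nothing follows boxing; the deadline of minute 157 is its only limit. It must start by 157 − 65 = minute 92.
Press setup has several dependents: the print run (must start by minute 129); drying (must start by minute 117); trimming (must start by minute 97); the bindery step (must start by minute 147); boxing (must start by minute 92). The earliest of those limits is minute 92, so press setup must start by 92 − 45 = minute 47.
For plate making: press setup (must start by minute 47); the print run (must start by minute 129); drying (must start by minute 117); trimming (must start by minute 97, minus 25-minute gap → minute 72); boxing (must start by minute 92). The most restrictive is minute 47; with a 12-minute duration, plate making must start by minute 35.

35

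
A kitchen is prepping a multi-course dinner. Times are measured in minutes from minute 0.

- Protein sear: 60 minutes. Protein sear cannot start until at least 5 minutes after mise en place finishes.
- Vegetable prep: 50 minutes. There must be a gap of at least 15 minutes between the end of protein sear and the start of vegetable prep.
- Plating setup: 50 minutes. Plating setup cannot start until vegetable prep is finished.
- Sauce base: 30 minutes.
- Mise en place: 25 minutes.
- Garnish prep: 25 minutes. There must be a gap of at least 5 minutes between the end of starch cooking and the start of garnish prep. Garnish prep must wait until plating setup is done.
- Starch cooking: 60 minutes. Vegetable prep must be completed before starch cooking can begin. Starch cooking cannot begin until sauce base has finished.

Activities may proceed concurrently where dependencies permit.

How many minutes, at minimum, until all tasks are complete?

245

Nothing blocks sauce base, so it runs from minute 0 to minute 30.
Mise en place has no prerequisites, so it starts at minute 0 and finishes at minute 25.
After mise en place (finishes minute 25, plus 5-minute gap → minute 30), protein sear can start at minute 30 and finishes at minute 90.
Vegetable prep waits on protein sear (finishes minute 90, plus 15-minute gap → minute 105), so it starts at minute 105 and finishes at 105 + 50 = minute 155.
Plating setup cannot begin until vegetable prep (finishes minute 155). It runs from minute 155 to 155 + 50 = minute 205.
For starch cooking: vegetable prep (finishes minute 155); sauce base (finishes minute 30). Taking the maximum gives a start of minute 155, and it finishes at 155 + 60 = minute 215.
Garnish prep cannot start until starch cooking (finishes minute 215, plus 5-minute gap → minute 220); plating setup (finishes minute 205). The controlling bound is minute 220, so garnish prep finishes at 220 + 25 = minute 245.
All tasks are finished once the last one completes. Finish times: Mise en place at 25, Sauce base at 30, Protein sear at 90, Vegetable prep at 155, Starch cooking at 215, Plating setup at 205, Garnish prep at 245. The latest is minute 245.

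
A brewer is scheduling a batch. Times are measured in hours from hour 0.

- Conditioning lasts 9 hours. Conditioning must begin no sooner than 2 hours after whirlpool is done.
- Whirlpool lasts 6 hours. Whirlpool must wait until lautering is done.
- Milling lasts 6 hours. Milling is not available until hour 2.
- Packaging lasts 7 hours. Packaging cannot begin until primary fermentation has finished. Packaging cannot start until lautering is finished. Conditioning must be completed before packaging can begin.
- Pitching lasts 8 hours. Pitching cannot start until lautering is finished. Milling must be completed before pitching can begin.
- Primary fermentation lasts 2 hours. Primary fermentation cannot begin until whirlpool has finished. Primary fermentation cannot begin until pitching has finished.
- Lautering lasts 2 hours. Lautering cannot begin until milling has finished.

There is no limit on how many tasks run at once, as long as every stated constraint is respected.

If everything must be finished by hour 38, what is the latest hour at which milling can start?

6

Packaging must finish by hour 38; it takes 7 hours, so it must start by 38 − 7 = hour 31.
Primary fermentation has to be done before packaging (must start by hour 31). That means finishing by hour 31, i.e. starting by 31 − 2 = hour 29.
Conditioning has to be done before packaging (must start by hour 31). That means finishing by hour 31, i.e. starting by 31 − 9 = hour 22.
Whirlpool feeds primary fermentation (must start by hour 29); conditioning (must start by hour 22, minus 2-hour gap → hour 20). Taking the minimum, whirlpool must finish by hour 20 and start by 20 − 6 = hour 14.
Pitching feeds into primary fermentation (must start by hour 29); so pitching must finish by hour 29 and therefore start by hour 21.
Lautering feeds whirlpool (must start by hour 14); pitching (must start by hour 21); packaging (must start by hour 31). Taking the minimum, lautering must finish by hour 14 and start by 14 − 2 = hour 12.
Milling feeds lautering (must start by hour 12); pitching (must start by hour 21). Taking the minimum, milling must finish by hour 12 and start by 12 − 6 = hour 6.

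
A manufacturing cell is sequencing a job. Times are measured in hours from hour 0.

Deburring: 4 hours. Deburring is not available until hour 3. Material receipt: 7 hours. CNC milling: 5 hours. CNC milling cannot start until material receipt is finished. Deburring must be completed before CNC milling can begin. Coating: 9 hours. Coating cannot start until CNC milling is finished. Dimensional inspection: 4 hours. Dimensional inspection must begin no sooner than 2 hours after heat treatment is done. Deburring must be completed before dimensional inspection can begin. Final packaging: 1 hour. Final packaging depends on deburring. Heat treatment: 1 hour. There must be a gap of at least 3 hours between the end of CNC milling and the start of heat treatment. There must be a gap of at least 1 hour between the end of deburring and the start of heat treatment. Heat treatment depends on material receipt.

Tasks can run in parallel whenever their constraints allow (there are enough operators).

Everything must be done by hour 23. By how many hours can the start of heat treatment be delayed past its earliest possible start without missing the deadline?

1

Deburring cannot begin until its own release at hour 3. It runs from hour 3 to 3 + 4 = hour 7.
Material receipt has no prerequisites, so it starts at hour 0 and finishes at hour 7.
CNC milling needs all of material receipt (finishes hour 7); deburring (finishes hour 7). That puts its earliest start at hour 7; it finishes at 7 + 5 = hour 12.
Heat treatment cannot start until CNC milling (finishes hour 12, plus 3-hour gap → hour 15); deburring (finishes hour 7, plus 1-hour gap → hour 8); material receipt (finishes hour 7). The controlling bound is hour 15, so heat treatment finishes at 15 + 1 = hour 16.

Working backward from the deadline:
Dimensional inspection has no dependents, so it just needs to finish by hour 23. Starting by 23 − 4 = hour 19 achieves that.
Since dimensional inspection (must start by hour 19, minus 2-hour gap → hour 17) depends on it, heat treatment must finish by hour 17. Backing off its 1-hour duration gives a latest start of hour 16.
So heat treatment can start as early as hour 15 and as late as hour 16, giving 16 − 15 = 1 hour of slack.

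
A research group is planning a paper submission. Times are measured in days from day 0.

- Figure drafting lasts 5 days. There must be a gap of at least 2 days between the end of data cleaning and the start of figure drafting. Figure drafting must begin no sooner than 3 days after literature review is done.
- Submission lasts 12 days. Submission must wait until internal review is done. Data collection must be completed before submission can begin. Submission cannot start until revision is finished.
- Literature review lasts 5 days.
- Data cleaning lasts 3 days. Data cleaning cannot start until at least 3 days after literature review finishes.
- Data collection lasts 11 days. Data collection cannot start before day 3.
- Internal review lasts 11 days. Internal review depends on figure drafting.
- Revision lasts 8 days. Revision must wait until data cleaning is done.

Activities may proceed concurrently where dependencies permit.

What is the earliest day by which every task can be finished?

41

After its own release at day 3, data collection can start at day 3 and finishes at day 14.
Literature review has no prerequisites, so it starts at day 0 and finishes at day 5.
Data cleaning waits on literature review (finishes day 5, plus 3-day gap → day 8), so it starts at day 8 and finishes at 8 + 3 = day 11.
After data cleaning (finishes day 11), revision can start at day 11 and finishes at day 19.
Figure drafting has to wait for data cleaning (finishes day 11, plus 2-day gap → day 13); literature review (finishes day 5, plus 3-day gap → day 8). The latest of these is day 13, so figure drafting runs day 13 to 13 + 5 = day 18.
Internal review cannot begin until figure drafting (finishes day 18). It runs from day 18 to 18 + 11 = day 29.
Submission cannot start until internal review (finishes day 29); data collection (finishes day 14); revision (finishes day 19). The controlling bound is day 29, so submission finishes at 29 + 12 = day 41.
All tasks are finished once the last one completes. Finish times: Literature review at 5, Data collection at 14, Data cleaning at 11, Figure drafting at 18, Internal review at 29, Revision at 19, Submission at 41. The latest is day 41.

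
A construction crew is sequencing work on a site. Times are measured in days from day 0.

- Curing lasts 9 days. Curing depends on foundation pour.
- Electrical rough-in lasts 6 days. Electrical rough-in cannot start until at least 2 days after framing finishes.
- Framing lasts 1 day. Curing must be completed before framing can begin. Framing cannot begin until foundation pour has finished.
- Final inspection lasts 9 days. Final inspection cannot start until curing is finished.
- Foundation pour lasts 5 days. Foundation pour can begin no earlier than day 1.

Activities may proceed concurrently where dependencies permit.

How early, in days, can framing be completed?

16

Foundation pour cannot begin until its own release at day 1. It runs from day 1 to 1 + 5 = day 6.
Curing cannot begin until foundation pour (finishes day 6). It runs from day 6 to 6 + 9 = day 15.
Framing has to wait for curing (finishes day 15); foundation pour (finishes day 6). The latest of these is day 15, so framing runs day 15 to 15 + 1 = day 16.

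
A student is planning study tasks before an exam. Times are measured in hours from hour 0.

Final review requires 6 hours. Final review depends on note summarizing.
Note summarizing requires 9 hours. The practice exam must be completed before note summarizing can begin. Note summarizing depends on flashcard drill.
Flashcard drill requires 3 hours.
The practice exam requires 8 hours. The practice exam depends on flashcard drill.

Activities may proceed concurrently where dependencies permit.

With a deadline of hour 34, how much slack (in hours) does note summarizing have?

Flashcard drill can start immediately at hour 0; it finishes at hour 3.
After flashcard drill (finishes hour 3), the practice exam can start at hour 3 and finishes at hour 11.
For note summarizing: the practice exam (finishes hour 11); flashcard drill (finishes hour 3). Taking the maximum gives a start of hour 11, and it finishes at 11 + 9 = hour 20.

Working backward from the deadline:
To finish by hour 34, final review (duration 6) must start no later than hour 28.
Note summarizing feeds into final review (must start by hour 28); so note summarizing must finish by hour 28 and therefore start by hour 19.
So note summarizing can start as early as hour 11 and as late as hour 19, giving 19 − 11 = 8 hours of slack.

8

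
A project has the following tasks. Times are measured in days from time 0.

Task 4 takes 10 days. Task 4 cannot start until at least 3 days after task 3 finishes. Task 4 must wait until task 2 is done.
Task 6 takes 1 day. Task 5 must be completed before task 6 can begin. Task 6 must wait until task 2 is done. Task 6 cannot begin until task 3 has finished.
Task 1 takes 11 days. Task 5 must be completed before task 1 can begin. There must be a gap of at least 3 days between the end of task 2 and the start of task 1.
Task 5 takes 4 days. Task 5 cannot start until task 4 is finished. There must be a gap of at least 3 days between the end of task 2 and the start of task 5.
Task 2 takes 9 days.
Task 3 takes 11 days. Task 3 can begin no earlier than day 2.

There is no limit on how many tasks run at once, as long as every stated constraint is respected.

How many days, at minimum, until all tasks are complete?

41

Task 3 waits on its own release at day 2, so it starts at day 2 and finishes at 2 + 11 = day 13.
Task 2 can start immediately at day 0; it finishes at day 9.
Task 4 needs all of task 3 (finishes day 13, plus 3-day gap → day 16); task 2 (finishes day 9). That puts its earliest start at day 16; it finishes at 16 + 10 = day 26.
Task 5 needs all of task 4 (finishes day 26); task 2 (finishes day 9, plus 3-day gap → day 12). That puts its earliest start at day 26; it finishes at 26 + 4 = day 30.
Task 6 has to wait for task 5 (finishes day 30); task 2 (finishes day 9); task 3 (finishes day 13). The latest of these is day 30, so task 6 runs day 30 to 30 + 1 = day 31.
For task 1: task 5 (finishes day 30); task 2 (finishes day 9, plus 3-day gap → day 12). Taking the maximum gives a start of day 30, and it finishes at 30 + 11 = day 41.
All tasks are finished once the last one completes. Finish times: Task 1 at 41, Task 2 at 9, Task 3 at 13, Task 4 at 26, Task 5 at 30, Task 6 at 31. The latest is day 41.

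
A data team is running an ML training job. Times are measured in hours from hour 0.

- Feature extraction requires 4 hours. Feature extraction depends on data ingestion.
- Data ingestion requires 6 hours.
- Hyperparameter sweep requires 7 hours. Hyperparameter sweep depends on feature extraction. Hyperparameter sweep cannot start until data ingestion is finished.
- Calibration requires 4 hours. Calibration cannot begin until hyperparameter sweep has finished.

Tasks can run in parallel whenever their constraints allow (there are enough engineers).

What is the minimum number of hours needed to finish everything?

21

Data ingestion has no prerequisites, so it starts at hour 0 and finishes at hour 6.
After data ingestion (finishes hour 6), feature extraction can start at hour 6 and finishes at hour 10.
Hyperparameter sweep needs all of feature extraction (finishes hour 10); data ingestion (finishes hour 6). That puts its earliest start at hour 10; it finishes at 10 + 7 = hour 17.
Calibration cannot begin until hyperparameter sweep (finishes hour 17). It runs from hour 17 to 17 + 4 = hour 21.
All tasks are finished once the last one completes. Finish times: Data ingestion at 6, Feature extraction at 10, Hyperparameter sweep at 17, Calibration at 21. The latest is hour 21.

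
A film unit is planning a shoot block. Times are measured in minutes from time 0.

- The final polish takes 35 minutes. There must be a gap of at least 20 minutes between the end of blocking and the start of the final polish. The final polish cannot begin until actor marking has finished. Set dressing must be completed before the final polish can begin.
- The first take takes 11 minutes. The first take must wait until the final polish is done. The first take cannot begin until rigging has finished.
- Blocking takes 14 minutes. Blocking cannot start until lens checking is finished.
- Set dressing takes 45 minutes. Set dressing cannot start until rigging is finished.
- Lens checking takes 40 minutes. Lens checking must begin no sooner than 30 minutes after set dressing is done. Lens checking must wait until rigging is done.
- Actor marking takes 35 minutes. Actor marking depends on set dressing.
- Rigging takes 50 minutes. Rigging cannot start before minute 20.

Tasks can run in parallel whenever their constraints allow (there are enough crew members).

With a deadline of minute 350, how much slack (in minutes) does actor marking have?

Rigging waits on its own release at minute 20, so it starts at minute 20 and finishes at 20 + 50 = minute 70.
Set dressing cannot begin until rigging (finishes minute 70). It runs from minute 70 to 70 + 45 = minute 115.
After set dressing (finishes minute 115), actor marking can start at minute 115 and finishes at minute 150.

Working backward from the deadline:
Nothing follows the first take; the deadline of minute 350 is its only limit. It must start by 350 − 11 = minute 339.
The final polish feeds into the first take (must start by minute 339); so the final polish must finish by minute 339 and therefore start by minute 304.
Actor marking has to be done before the final polish (must start by minute 304). That means finishing by minute 304, i.e. starting by 304 − 35 = minute 269.
So actor marking can start as early as minute 115 and as late as minute 269, giving 269 − 115 = 154 minutes of slack.

154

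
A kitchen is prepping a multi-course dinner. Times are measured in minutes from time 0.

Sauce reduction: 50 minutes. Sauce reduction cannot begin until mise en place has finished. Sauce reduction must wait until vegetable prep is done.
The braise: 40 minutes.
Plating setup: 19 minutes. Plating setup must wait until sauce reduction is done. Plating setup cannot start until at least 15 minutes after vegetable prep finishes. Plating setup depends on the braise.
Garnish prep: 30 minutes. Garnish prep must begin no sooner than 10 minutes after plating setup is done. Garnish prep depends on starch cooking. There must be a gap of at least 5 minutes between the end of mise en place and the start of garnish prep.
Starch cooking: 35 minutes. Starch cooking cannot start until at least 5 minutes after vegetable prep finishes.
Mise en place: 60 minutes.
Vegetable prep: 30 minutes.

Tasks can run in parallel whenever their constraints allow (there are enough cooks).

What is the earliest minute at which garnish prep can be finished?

Vegetable prep can start immediately at minute 0; it finishes at minute 30.
Starch cooking cannot begin until vegetable prep (finishes minute 30, plus 5-minute gap → minute 35). It runs from minute 35 to 35 + 35 = minute 70.
Nothing blocks the braise, so it runs from minute 0 to minute 40.
Mise en place can start immediately at minute 0; it finishes at minute 60.
Sauce reduction needs all of mise en place (finishes minute 60); vegetable prep (finishes minute 30). That puts its earliest start at minute 60; it finishes at 60 + 50 = minute 110.
Plating setup has to wait for sauce reduction (finishes minute 110); vegetable prep (finishes minute 30, plus 15-minute gap → minute 45); the braise (finishes minute 40). The latest of these is minute 110, so plating setup runs minute 110 to 110 + 19 = minute 129.
Garnish prep cannot start until plating setup (finishes minute 129, plus 10-minute gap → minute 139); starch cooking (finishes minute 70); mise en place (finishes minute 60, plus 5-minute gap → minute 65). The controlling bound is minute 139, so garnish prep finishes at 139 + 30 = minute 169.

169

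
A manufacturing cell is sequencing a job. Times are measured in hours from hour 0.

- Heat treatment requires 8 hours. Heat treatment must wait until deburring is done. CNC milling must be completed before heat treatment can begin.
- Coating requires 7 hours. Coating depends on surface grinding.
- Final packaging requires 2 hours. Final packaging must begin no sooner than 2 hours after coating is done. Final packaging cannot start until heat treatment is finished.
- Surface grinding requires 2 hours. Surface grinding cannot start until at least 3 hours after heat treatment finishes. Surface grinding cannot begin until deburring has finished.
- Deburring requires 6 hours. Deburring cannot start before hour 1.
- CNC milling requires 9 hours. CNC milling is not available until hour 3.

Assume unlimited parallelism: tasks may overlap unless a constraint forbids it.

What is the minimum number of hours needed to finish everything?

36

CNC milling waits on its own release at hour 3, so it starts at hour 3 and finishes at 3 + 9 = hour 12.
After its own release at hour 1, deburring can start at hour 1 and finishes at hour 7.
Heat treatment needs all of deburring (finishes hour 7); CNC milling (finishes hour 12). That puts its earliest start at hour 12; it finishes at 12 + 8 = hour 20.
Surface grinding cannot start until heat treatment (finishes hour 20, plus 3-hour gap → hour 23); deburring (finishes hour 7). The controlling bound is hour 23, so surface grinding finishes at 23 + 2 = hour 25.
Coating cannot begin until surface grinding (finishes hour 25). It runs from hour 25 to 25 + 7 = hour 32.
For final packaging: coating (finishes hour 32, plus 2-hour gap → hour 34); heat treatment (finishes hour 20). Taking the maximum gives a start of hour 34, and it finishes at 34 + 2 = hour 36.
All tasks are finished once the last one completes. Finish times: Deburring at 7, CNC milling at 12, Heat treatment at 20, Surface grinding at 25, Coating at 32, Final packaging at 36. The latest is hour 36.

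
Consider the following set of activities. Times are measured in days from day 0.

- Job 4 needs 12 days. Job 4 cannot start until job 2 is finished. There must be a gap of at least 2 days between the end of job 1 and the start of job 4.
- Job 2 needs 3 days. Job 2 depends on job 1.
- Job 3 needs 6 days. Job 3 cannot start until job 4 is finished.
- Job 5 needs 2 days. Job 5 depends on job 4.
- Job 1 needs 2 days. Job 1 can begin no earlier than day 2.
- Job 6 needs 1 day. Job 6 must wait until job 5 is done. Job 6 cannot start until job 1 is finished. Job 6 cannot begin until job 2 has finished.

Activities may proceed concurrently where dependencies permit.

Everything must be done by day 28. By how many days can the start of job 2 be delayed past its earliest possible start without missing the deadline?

After its own release at day 2, job 1 can start at day 2 and finishes at day 4.
Job 2 cannot begin until job 1 (finishes day 4). It runs from day 4 to 4 + 3 = day 7.

Working backward from the deadline:
Job 3 must finish by day 28; it takes 6 days, so it must start by 28 − 6 = day 22.
Job 6 has no dependents, so it just needs to finish by day 28. Starting by 28 − 1 = day 27 achieves that.
Job 5 has to be done before job 6 (must start by day 27). That means finishing by day 27, i.e. starting by 27 − 2 = day 25.
Job 4 must finish in time for job 3 (must start by day 22); job 5 (must start by day 25). The tightest is day 22, so job 4 must start by 22 − 12 = day 10.
Job 2 must finish in time for job 4 (must start by day 10); job 6 (must start by day 27). The tightest is day 10, so job 2 must start by 10 − 3 = day 7.
So job 2 can start as early as day 4 and as late as day 7, giving 7 − 4 = 3 days of slack.

3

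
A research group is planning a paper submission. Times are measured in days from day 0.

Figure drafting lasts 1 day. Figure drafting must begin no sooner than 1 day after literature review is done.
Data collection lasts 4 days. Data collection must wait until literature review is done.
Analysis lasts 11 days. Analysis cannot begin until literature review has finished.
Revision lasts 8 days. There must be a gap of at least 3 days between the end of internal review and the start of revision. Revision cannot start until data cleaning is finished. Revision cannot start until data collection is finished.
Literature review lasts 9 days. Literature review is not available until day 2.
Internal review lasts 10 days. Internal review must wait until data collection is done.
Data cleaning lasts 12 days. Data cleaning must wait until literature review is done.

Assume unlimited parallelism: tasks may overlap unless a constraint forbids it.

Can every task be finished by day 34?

No

Literature review waits on its own release at day 2, so it starts at day 2 and finishes at 2 + 9 = day 11.
After literature review (finishes day 11, plus 1-day gap → day 12), figure drafting can start at day 12 and finishes at day 13.
Analysis waits on literature review (finishes day 11), so it starts at day 11 and finishes at 11 + 11 = day 22.
After literature review (finishes day 11), data cleaning can start at day 11 and finishes at day 23.
Data collection waits on literature review (finishes day 11), so it starts at day 11 and finishes at 11 + 4 = day 15.
Internal review waits on data collection (finishes day 15), so it starts at day 15 and finishes at 15 + 10 = day 25.
Revision has to wait for internal review (finishes day 25, plus 3-day gap → day 28); data cleaning (finishes day 23); data collection (finishes day 15). The latest of these is day 28, so revision runs day 28 to 28 + 8 = day 36.
The earliest everything can be done is day 36, which is after the deadline of 34, so it is not possible.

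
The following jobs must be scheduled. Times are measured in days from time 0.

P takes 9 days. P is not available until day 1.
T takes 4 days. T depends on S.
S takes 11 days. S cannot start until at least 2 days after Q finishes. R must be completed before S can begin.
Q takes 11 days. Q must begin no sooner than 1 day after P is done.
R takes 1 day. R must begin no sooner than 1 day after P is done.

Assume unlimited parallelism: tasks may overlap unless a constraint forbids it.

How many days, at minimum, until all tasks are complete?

P waits on its own release at day 1, so it starts at day 1 and finishes at 1 + 9 = day 10.
R waits on P (finishes day 10, plus 1-day gap → day 11), so it starts at day 11 and finishes at 11 + 1 = day 12.
Q cannot begin until P (finishes day 10, plus 1-day gap → day 11). It runs from day 11 to 11 + 11 = day 22.
S needs all of Q (finishes day 22, plus 2-day gap → day 24); R (finishes day 12). That puts its earliest start at day 24; it finishes at 24 + 11 = day 35.
After S (finishes day 35), T can start at day 35 and finishes at day 39.
All tasks are finished once the last one completes. Finish times: P at 10, Q at 22, R at 12, S at 35, T at 39. The latest is day 39.

39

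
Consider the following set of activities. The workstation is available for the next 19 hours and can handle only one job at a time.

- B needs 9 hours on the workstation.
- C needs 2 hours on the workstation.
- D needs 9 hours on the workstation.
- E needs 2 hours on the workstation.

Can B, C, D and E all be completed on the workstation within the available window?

Running back to back, the jobs need 9 + 2 + 9 + 2 = 22 hours on the workstation.
Since 22 > 19, they cannot all fit.

No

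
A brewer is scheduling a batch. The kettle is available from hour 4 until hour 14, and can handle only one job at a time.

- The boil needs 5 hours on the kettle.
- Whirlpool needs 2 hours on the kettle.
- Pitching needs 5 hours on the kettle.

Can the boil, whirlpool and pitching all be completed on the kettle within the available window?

The kettle window is 14 − 4 = 10 hours.
Running back to back, the jobs need 5 + 2 + 5 = 12 hours on the kettle.
Since 12 > 10, they cannot all fit.

No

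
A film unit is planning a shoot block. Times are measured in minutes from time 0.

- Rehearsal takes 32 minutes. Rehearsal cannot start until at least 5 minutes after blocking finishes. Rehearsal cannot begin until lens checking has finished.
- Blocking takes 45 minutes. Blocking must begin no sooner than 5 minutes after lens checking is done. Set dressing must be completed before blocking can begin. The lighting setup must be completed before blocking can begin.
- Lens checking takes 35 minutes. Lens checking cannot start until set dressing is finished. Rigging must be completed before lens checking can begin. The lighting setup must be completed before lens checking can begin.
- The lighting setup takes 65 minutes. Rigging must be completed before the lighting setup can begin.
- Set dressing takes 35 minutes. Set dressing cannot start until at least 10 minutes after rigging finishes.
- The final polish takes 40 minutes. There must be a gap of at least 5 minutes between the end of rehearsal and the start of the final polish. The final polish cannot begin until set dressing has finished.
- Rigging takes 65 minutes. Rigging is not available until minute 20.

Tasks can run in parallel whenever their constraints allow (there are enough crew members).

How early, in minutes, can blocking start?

190

Rigging waits on its own release at minute 20, so it starts at minute 20 and finishes at 20 + 65 = minute 85.
The lighting setup waits on rigging (finishes minute 85), so it starts at minute 85 and finishes at 85 + 65 = minute 150.
Set dressing cannot begin until rigging (finishes minute 85, plus 10-minute gap → minute 95). It runs from minute 95 to 95 + 35 = minute 130.
For lens checking: set dressing (finishes minute 130); rigging (finishes minute 85); the lighting setup (finishes minute 150). Taking the maximum gives a start of minute 150, and it finishes at 150 + 35 = minute 185.
Blocking waits on lens checking (finishes minute 185, plus 5-minute gap → minute 190); set dressing (finishes minute 130); the lighting setup (finishes minute 150). The latest of these is minute 190, which is the earliest blocking can start.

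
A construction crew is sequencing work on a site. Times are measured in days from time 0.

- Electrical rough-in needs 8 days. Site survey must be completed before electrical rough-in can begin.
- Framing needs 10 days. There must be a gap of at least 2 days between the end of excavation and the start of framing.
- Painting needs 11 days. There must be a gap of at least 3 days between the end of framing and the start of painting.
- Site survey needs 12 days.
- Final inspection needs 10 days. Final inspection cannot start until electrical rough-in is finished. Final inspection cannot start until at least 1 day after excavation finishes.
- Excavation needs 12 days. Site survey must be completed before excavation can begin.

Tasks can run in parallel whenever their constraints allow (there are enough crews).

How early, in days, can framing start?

Site survey has no prerequisites, so it starts at day 0 and finishes at day 12.
After site survey (finishes day 12), excavation can start at day 12 and finishes at day 24.
Framing waits on excavation (finishes day 24, plus 2-day gap → day 26), so the earliest it can start is day 26.

26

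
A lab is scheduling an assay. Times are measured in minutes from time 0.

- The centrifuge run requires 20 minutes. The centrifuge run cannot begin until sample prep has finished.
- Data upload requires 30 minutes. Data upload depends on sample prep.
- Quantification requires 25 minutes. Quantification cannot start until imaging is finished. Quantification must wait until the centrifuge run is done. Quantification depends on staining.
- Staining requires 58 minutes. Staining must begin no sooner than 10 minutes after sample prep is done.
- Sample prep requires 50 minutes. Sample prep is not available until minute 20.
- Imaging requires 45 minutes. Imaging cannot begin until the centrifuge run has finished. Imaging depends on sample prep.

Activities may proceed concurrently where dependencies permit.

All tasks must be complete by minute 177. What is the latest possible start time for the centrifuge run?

87

Quantification has no dependents, so it just needs to finish by minute 177. Starting by 177 − 25 = minute 152 achieves that.
Imaging must finish before quantification (must start by minute 152). With a 45-minute duration, imaging must start by 152 − 45 = minute 107.
The centrifuge run has several dependents: imaging (must start by minute 107); quantification (must start by minute 152). The earliest of those limits is minute 107, so the centrifuge run must start by 107 − 20 = minute 87.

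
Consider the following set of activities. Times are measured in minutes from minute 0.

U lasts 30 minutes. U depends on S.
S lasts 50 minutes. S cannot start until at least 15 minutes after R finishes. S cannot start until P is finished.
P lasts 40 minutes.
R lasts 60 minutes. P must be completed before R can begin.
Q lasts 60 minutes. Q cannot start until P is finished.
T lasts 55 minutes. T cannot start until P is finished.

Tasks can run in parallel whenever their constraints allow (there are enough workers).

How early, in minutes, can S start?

115

Nothing blocks P, so it runs from minute 0 to minute 40.
After P (finishes minute 40), R can start at minute 40 and finishes at minute 100.
S waits on R (finishes minute 100, plus 15-minute gap → minute 115); P (finishes minute 40). The latest of these is minute 115, which is the earliest S can start.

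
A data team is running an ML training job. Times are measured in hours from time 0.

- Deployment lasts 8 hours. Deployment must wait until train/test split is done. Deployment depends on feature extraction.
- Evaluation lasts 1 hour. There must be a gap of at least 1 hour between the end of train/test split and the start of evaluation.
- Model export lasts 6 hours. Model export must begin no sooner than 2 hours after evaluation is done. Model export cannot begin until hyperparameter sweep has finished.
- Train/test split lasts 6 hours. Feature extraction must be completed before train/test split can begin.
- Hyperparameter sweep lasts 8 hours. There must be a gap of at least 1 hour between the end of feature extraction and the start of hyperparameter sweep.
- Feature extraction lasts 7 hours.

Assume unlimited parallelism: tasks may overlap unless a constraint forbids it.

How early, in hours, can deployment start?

13

Feature extraction can start immediately at hour 0; it finishes at hour 7.
After feature extraction (finishes hour 7), train/test split can start at hour 7 and finishes at hour 13.
Deployment waits on train/test split (finishes hour 13); feature extraction (finishes hour 7). The latest of these is hour 13, which is the earliest deployment can start.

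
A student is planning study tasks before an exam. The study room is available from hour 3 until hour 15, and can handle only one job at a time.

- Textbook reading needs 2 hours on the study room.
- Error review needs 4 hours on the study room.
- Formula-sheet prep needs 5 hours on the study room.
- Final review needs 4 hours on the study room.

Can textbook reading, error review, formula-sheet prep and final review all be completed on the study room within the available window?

The study room window is 15 − 3 = 12 hours.
Running back to back, the jobs need 2 + 4 + 5 + 4 = 15 hours on the study room.
Since 15 > 12, they cannot all fit.

No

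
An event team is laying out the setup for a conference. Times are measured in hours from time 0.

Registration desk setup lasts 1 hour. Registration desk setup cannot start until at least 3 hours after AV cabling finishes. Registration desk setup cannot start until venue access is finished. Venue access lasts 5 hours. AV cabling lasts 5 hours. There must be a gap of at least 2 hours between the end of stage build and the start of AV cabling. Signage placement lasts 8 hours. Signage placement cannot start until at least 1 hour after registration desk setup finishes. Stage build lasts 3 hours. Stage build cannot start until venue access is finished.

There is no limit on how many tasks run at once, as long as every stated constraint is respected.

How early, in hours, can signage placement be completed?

28

Venue access can start immediately at hour 0; it finishes at hour 5.
Stage build cannot begin until venue access (finishes hour 5). It runs from hour 5 to 5 + 3 = hour 8.
AV cabling cannot begin until stage build (finishes hour 8, plus 2-hour gap → hour 10). It runs from hour 10 to 10 + 5 = hour 15.
Registration desk setup needs all of AV cabling (finishes hour 15, plus 3-hour gap → hour 18); venue access (finishes hour 5). That puts its earliest start at hour 18; it finishes at 18 + 1 = hour 19.
After registration desk setup (finishes hour 19, plus 1-hour gap → hour 20), signage placement can start at hour 20 and finishes at hour 28.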